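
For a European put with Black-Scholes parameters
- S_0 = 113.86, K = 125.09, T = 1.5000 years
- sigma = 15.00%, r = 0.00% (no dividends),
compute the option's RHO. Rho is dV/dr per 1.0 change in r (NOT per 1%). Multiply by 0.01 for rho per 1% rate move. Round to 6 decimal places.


d1 = -0.4201629063; d2 = -0.6038746371
phi(d1) = 0.3652376771; exp(-qT) = 1.0000000000; exp(-rT) = 1.0000000000
N(-d2) = 0.7270365038
Rho = -K*T*exp(-rT)*N(-d2) = -125.0900 * 1.5000 * 1.0000000000 * 0.7270365038 = -136.417494

Answer: Rho = -136.417494


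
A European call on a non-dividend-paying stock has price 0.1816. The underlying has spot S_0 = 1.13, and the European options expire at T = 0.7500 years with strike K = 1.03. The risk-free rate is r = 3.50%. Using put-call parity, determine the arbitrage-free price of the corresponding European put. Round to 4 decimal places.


Answer: Put price = 0.0549

Derivation:
Put-call parity: C - P = S_0 * exp(-qT) - K * exp(-rT).
S_0 * exp(-qT) = 1.1300 * 1.00000000 = 1.13000000
K * exp(-rT) = 1.0300 * 0.97409154 = 1.00331428
P = C - S*exp(-qT) + K*exp(-rT)
P = 0.1816 - 1.13000000 + 1.00331428 = 0.0549


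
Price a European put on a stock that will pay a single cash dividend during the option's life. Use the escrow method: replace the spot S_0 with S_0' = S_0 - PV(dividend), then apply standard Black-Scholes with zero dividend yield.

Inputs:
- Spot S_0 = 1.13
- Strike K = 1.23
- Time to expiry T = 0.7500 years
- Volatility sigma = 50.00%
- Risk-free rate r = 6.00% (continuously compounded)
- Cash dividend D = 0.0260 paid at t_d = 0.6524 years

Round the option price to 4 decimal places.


Answer: Price = 0.2329

Derivation:
PV(D) = D * exp(-r * t_d) = 0.0260 * 0.96161223 = 0.02500192
S_0' = S_0 - PV(D) = 1.1300 - 0.02500192 = 1.10499808
d1 = (ln(S_0'/K) + (r + sigma^2/2)*T) / (sigma*sqrt(T)) = 0.07292957
d2 = d1 - sigma*sqrt(T) = -0.36008313
exp(-rT) = 0.95599748
N(-d1) = 0.47093108; N(-d2) = 0.64060752
P = K * exp(-rT) * N(-d2) - S_0' * N(-d1) = 1.2300 * 0.95599748 * 0.64060752 - 1.10499808 * 0.47093108 = 0.2329


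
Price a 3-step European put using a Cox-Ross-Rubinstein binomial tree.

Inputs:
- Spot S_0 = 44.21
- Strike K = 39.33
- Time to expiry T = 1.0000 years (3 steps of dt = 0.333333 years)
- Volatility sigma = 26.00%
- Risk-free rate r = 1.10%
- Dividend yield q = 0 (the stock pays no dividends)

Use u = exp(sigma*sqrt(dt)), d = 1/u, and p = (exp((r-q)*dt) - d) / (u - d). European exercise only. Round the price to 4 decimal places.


Answer: Price = V(0,0) = 2.0966

Derivation:
dt = T/N = 0.333333
u = exp(sigma*sqrt(dt)) = 1.161963; d = 1/u = 0.860612
p = (exp((r-q)*dt) - d) / (u - d) = 0.474732
Discount per step: exp(-r*dt) = 0.996340
Stock lattice S(k, i) with i counting down-moves:
  k=0: S(0,0) = 44.2100
  k=1: S(1,0) = 51.3704; S(1,1) = 38.0477
  k=2: S(2,0) = 59.6905; S(2,1) = 44.2100; S(2,2) = 32.7443
  k=3: S(3,0) = 69.3582; S(3,1) = 51.3704; S(3,2) = 38.0477; S(3,3) = 28.1801
Terminal payoffs V(N, i) = max(K - S_T, 0):
  V(3,0) = 0.000000; V(3,1) = 0.000000; V(3,2) = 1.282327; V(3,3) = 11.149851
Backward induction: V(k, i) = exp(-r*dt) * [p * V(k+1, i) + (1-p) * V(k+1, i+1)].
  V(2,0) = exp(-r*dt) * [p*0.000000 + (1-p)*0.000000] = 0.000000
  V(2,1) = exp(-r*dt) * [p*0.000000 + (1-p)*1.282327] = 0.671099
  V(2,2) = exp(-r*dt) * [p*1.282327 + (1-p)*11.149851] = 6.441755
  V(1,0) = exp(-r*dt) * [p*0.000000 + (1-p)*0.671099] = 0.351217
  V(1,1) = exp(-r*dt) * [p*0.671099 + (1-p)*6.441755] = 3.688688
  V(0,0) = exp(-r*dt) * [p*0.351217 + (1-p)*3.688688] = 2.096581


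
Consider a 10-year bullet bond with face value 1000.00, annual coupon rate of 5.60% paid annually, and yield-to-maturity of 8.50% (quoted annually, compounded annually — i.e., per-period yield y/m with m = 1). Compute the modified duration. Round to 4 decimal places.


Answer: Modified duration = 7.0562

Derivation:
Coupon per period c = face * coupon_rate / m = 56.000000
Periods per year m = 1; per-period yield y/m = 0.085000
Number of cashflows N = 10
Cashflows (t years, CF_t, discount factor 1/(1+y/m)^(m*t), PV):
  t = 1.0000: CF_t = 56.000000, DF = 0.921659, PV = 51.612903
  t = 2.0000: CF_t = 56.000000, DF = 0.849455, PV = 47.569496
  t = 3.0000: CF_t = 56.000000, DF = 0.782908, PV = 43.842854
  t = 4.0000: CF_t = 56.000000, DF = 0.721574, PV = 40.408160
  t = 5.0000: CF_t = 56.000000, DF = 0.665045, PV = 37.242544
  t = 6.0000: CF_t = 56.000000, DF = 0.612945, PV = 34.324925
  t = 7.0000: CF_t = 56.000000, DF = 0.564926, PV = 31.635876
  t = 8.0000: CF_t = 56.000000, DF = 0.520669, PV = 29.157489
  t = 9.0000: CF_t = 56.000000, DF = 0.479880, PV = 26.873262
  t = 10.0000: CF_t = 1056.000000, DF = 0.442285, PV = 467.053398
Price P = sum_t PV_t = 809.720906
First compute Macaulay numerator sum_t t * PV_t:
  t * PV_t at t = 1.0000: 51.612903
  t * PV_t at t = 2.0000: 95.138992
  t * PV_t at t = 3.0000: 131.528561
  t * PV_t at t = 4.0000: 161.632640
  t * PV_t at t = 5.0000: 186.212719
  t * PV_t at t = 6.0000: 205.949550
  t * PV_t at t = 7.0000: 221.451130
  t * PV_t at t = 8.0000: 233.259913
  t * PV_t at t = 9.0000: 241.859356
  t * PV_t at t = 10.0000: 4670.533983
Macaulay duration D = 6199.179746 / 809.720906 = 7.655946
Modified duration = D / (1 + y/m) = 7.655946 / (1 + 0.085000) = 7.056172


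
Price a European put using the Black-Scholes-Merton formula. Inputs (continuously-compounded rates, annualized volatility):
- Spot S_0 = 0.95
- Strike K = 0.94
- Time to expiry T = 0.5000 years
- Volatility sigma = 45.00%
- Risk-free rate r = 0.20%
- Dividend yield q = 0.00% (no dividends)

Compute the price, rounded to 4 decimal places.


d1 = (ln(S/K) + (r - q + 0.5*sigma^2) * T) / (sigma * sqrt(T)) = 0.19549808
d2 = d1 - sigma * sqrt(T) = -0.12269997
exp(-rT) = 0.99900050; exp(-qT) = 1.00000000
P = K * exp(-rT) * N(-d2) - S_0 * exp(-qT) * N(-d1)
N(-d1) = 0.42250152; N(-d2) = 0.54882766
P = 0.9400 * 0.99900050 * 0.54882766 - 0.9500 * 1.00000000 * 0.42250152 = 0.1140

Answer: Price = 0.1140


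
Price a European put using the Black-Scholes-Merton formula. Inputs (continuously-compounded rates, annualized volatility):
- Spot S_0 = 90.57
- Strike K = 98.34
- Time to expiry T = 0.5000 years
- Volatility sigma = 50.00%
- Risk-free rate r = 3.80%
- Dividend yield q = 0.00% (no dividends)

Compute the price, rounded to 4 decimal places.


Answer: Price = 16.2909

Derivation:
d1 = (ln(S/K) + (r - q + 0.5*sigma^2) * T) / (sigma * sqrt(T)) = -0.00228489
d2 = d1 - sigma * sqrt(T) = -0.35583828
exp(-rT) = 0.98117936; exp(-qT) = 1.00000000
P = K * exp(-rT) * N(-d2) - S_0 * exp(-qT) * N(-d1)
N(-d1) = 0.50091154; N(-d2) = 0.63901916
P = 98.3400 * 0.98117936 * 0.63901916 - 90.5700 * 1.00000000 * 0.50091154 = 16.2909


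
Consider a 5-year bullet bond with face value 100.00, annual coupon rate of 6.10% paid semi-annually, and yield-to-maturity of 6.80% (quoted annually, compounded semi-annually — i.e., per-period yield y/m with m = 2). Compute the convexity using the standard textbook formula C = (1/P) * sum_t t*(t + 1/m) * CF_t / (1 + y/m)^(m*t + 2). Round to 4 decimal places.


Answer: Convexity = 21.4672

Derivation:
Coupon per period c = face * coupon_rate / m = 3.050000
Periods per year m = 2; per-period yield y/m = 0.034000
Number of cashflows N = 10
Cashflows (t years, CF_t, discount factor 1/(1+y/m)^(m*t), PV):
  t = 0.5000: CF_t = 3.050000, DF = 0.967118, PV = 2.949710
  t = 1.0000: CF_t = 3.050000, DF = 0.935317, PV = 2.852717
  t = 1.5000: CF_t = 3.050000, DF = 0.904562, PV = 2.758914
  t = 2.0000: CF_t = 3.050000, DF = 0.874818, PV = 2.668196
  t = 2.5000: CF_t = 3.050000, DF = 0.846052, PV = 2.580460
  t = 3.0000: CF_t = 3.050000, DF = 0.818233, PV = 2.495609
  t = 3.5000: CF_t = 3.050000, DF = 0.791327, PV = 2.413549
  t = 4.0000: CF_t = 3.050000, DF = 0.765307, PV = 2.334186
  t = 4.5000: CF_t = 3.050000, DF = 0.740142, PV = 2.257434
  t = 5.0000: CF_t = 103.050000, DF = 0.715805, PV = 73.763686
Price P = sum_t PV_t = 97.074461
Convexity numerator sum_t t*(t + 1/m) * CF_t / (1+y/m)^(m*t + 2):
  t = 0.5000: term = 1.379457
  t = 1.0000: term = 4.002294
  t = 1.5000: term = 7.741380
  t = 2.0000: term = 12.478047
  t = 2.5000: term = 18.101615
  t = 3.0000: term = 24.508957
  t = 3.5000: term = 31.604071
  t = 4.0000: term = 39.297684
  t = 4.5000: term = 47.506871
  t = 5.0000: term = 1897.292216
Convexity = (1/P) * sum = 2083.912592 / 97.074461 = 21.467156


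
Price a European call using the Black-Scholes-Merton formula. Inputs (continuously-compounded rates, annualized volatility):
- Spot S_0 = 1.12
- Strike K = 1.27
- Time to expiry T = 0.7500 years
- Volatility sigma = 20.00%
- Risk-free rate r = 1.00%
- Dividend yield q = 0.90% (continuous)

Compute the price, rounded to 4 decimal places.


d1 = (ln(S/K) + (r - q + 0.5*sigma^2) * T) / (sigma * sqrt(T)) = -0.63472858
d2 = d1 - sigma * sqrt(T) = -0.80793366
exp(-rT) = 0.99252805; exp(-qT) = 0.99327273
C = S_0 * exp(-qT) * N(d1) - K * exp(-rT) * N(d2)
N(d1) = 0.26280272; N(d2) = 0.20956439
C = 1.1200 * 0.99327273 * 0.26280272 - 1.2700 * 0.99252805 * 0.20956439 = 0.0282

Answer: Price = 0.0282


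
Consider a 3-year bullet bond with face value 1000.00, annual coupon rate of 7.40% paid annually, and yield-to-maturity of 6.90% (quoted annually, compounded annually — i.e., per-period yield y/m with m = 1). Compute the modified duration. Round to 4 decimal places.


Coupon per period c = face * coupon_rate / m = 74.000000
Periods per year m = 1; per-period yield y/m = 0.069000
Number of cashflows N = 3
Cashflows (t years, CF_t, discount factor 1/(1+y/m)^(m*t), PV):
  t = 1.0000: CF_t = 74.000000, DF = 0.935454, PV = 69.223573
  t = 2.0000: CF_t = 74.000000, DF = 0.875074, PV = 64.755448
  t = 3.0000: CF_t = 1074.000000, DF = 0.818591, PV = 879.166570
Price P = sum_t PV_t = 1013.145591
First compute Macaulay numerator sum_t t * PV_t:
  t * PV_t at t = 1.0000: 69.223573
  t * PV_t at t = 2.0000: 129.510895
  t * PV_t at t = 3.0000: 2637.499709
Macaulay duration D = 2836.234178 / 1013.145591 = 2.799434
Modified duration = D / (1 + y/m) = 2.799434 / (1 + 0.069000) = 2.618741

Answer: Modified duration = 2.6187


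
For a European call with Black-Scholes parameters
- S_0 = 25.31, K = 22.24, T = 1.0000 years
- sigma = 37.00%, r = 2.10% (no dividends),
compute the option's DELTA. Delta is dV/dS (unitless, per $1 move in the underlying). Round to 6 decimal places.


Answer: Delta = 0.722819

Derivation:
d1 = 0.5912354194; d2 = 0.2212354194
phi(d1) = 0.3349686968; exp(-qT) = 1.0000000000; exp(-rT) = 0.9792189646
N(d1) = 0.7228186531
Delta = exp(-qT) * N(d1) = 1.0000000000 * 0.7228186531 = 0.722819


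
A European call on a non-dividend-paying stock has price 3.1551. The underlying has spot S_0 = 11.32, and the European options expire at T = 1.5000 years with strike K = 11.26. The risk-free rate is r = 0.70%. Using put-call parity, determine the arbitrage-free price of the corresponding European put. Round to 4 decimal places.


Answer: Put price = 2.9775

Derivation:
Put-call parity: C - P = S_0 * exp(-qT) - K * exp(-rT).
S_0 * exp(-qT) = 11.3200 * 1.00000000 = 11.32000000
K * exp(-rT) = 11.2600 * 0.98955493 = 11.14238854
P = C - S*exp(-qT) + K*exp(-rT)
P = 3.1551 - 11.32000000 + 11.14238854 = 2.9775


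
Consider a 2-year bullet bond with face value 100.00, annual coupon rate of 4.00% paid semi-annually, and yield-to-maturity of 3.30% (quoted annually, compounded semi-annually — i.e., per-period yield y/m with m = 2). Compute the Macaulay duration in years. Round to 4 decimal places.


Coupon per period c = face * coupon_rate / m = 2.000000
Periods per year m = 2; per-period yield y/m = 0.016500
Number of cashflows N = 4
Cashflows (t years, CF_t, discount factor 1/(1+y/m)^(m*t), PV):
  t = 0.5000: CF_t = 2.000000, DF = 0.983768, PV = 1.967536
  t = 1.0000: CF_t = 2.000000, DF = 0.967799, PV = 1.935598
  t = 1.5000: CF_t = 2.000000, DF = 0.952090, PV = 1.904179
  t = 2.0000: CF_t = 102.000000, DF = 0.936635, PV = 95.536789
Price P = sum_t PV_t = 101.344102
Macaulay numerator sum_t t * PV_t:
  t * PV_t at t = 0.5000: 0.983768
  t * PV_t at t = 1.0000: 1.935598
  t * PV_t at t = 1.5000: 2.856269
  t * PV_t at t = 2.0000: 191.073578
Macaulay duration D = (sum_t t * PV_t) / P = 196.849213 / 101.344102 = 1.942384

Answer: Macaulay duration = 1.9424 years


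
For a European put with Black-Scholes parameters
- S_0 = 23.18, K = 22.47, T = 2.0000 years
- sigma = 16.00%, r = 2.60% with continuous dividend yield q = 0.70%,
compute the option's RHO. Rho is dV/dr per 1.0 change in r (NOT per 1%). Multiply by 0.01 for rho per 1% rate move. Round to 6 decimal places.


d1 = 0.4185575036; d2 = 0.1922833336
phi(d1) = 0.3654836533; exp(-qT) = 0.9860975443; exp(-rT) = 0.9493288668
N(-d2) = 0.4237601363
Rho = -K*T*exp(-rT)*N(-d2) = -22.4700 * 2.0000 * 0.9493288668 * 0.4237601363 = -18.078811

Answer: Rho = -18.078811


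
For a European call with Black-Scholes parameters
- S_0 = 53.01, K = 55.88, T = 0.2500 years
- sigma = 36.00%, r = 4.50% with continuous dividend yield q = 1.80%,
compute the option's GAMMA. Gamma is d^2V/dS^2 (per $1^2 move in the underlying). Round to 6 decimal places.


Answer: Gamma = 0.041057

Derivation:
d1 = -0.1654219966; d2 = -0.3454219966
phi(d1) = 0.3935210369; exp(-qT) = 0.9955101098; exp(-rT) = 0.9888130446
Gamma = exp(-qT) * phi(d1) / (S * sigma * sqrt(T)) = 0.9955101098 * 0.3935210369 / (53.0100 * 0.3600 * 0.5000000000) = 0.041057


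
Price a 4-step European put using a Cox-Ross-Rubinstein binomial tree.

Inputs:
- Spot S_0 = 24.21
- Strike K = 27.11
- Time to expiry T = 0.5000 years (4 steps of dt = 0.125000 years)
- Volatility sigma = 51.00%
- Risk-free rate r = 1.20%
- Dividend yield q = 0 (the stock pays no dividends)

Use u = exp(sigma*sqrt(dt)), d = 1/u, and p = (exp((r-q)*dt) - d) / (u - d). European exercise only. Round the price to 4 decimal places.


dt = T/N = 0.125000
u = exp(sigma*sqrt(dt)) = 1.197591; d = 1/u = 0.835009
p = (exp((r-q)*dt) - d) / (u - d) = 0.459184
Discount per step: exp(-r*dt) = 0.998501
Stock lattice S(k, i) with i counting down-moves:
  k=0: S(0,0) = 24.2100
  k=1: S(1,0) = 28.9937; S(1,1) = 20.2156
  k=2: S(2,0) = 34.7226; S(2,1) = 24.2100; S(2,2) = 16.8802
  k=3: S(3,0) = 41.5835; S(3,1) = 28.9937; S(3,2) = 20.2156; S(3,3) = 14.0951
  k=4: S(4,0) = 49.8000; S(4,1) = 34.7226; S(4,2) = 24.2100; S(4,3) = 16.8802; S(4,4) = 11.7696
Terminal payoffs V(N, i) = max(K - S_T, 0):
  V(4,0) = 0.000000; V(4,1) = 0.000000; V(4,2) = 2.900000; V(4,3) = 10.229800; V(4,4) = 15.340436
Backward induction: V(k, i) = exp(-r*dt) * [p * V(k+1, i) + (1-p) * V(k+1, i+1)].
  V(3,0) = exp(-r*dt) * [p*0.000000 + (1-p)*0.000000] = 0.000000
  V(3,1) = exp(-r*dt) * [p*0.000000 + (1-p)*2.900000] = 1.566016
  V(3,2) = exp(-r*dt) * [p*2.900000 + (1-p)*10.229800] = 6.853787
  V(3,3) = exp(-r*dt) * [p*10.229800 + (1-p)*15.340436] = 12.974239
  V(2,0) = exp(-r*dt) * [p*0.000000 + (1-p)*1.566016] = 0.845658
  V(2,1) = exp(-r*dt) * [p*1.566016 + (1-p)*6.853787] = 4.419095
  V(2,2) = exp(-r*dt) * [p*6.853787 + (1-p)*12.974239] = 10.148592
  V(1,0) = exp(-r*dt) * [p*0.845658 + (1-p)*4.419095] = 2.774066
  V(1,1) = exp(-r*dt) * [p*4.419095 + (1-p)*10.148592] = 7.506432
  V(0,0) = exp(-r*dt) * [p*2.774066 + (1-p)*7.506432] = 5.325412

Answer: Price = V(0,0) = 5.3254


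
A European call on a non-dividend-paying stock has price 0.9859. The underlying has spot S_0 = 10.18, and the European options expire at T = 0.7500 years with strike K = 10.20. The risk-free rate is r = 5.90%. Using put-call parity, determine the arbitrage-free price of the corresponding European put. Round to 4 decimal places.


Put-call parity: C - P = S_0 * exp(-qT) - K * exp(-rT).
S_0 * exp(-qT) = 10.1800 * 1.00000000 = 10.18000000
K * exp(-rT) = 10.2000 * 0.95671475 = 9.75849044
P = C - S*exp(-qT) + K*exp(-rT)
P = 0.9859 - 10.18000000 + 9.75849044 = 0.5644

Answer: Put price = 0.5644


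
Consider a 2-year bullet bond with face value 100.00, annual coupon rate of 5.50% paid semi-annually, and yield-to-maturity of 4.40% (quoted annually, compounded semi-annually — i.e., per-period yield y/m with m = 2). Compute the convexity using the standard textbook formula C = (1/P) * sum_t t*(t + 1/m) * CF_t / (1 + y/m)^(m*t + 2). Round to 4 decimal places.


Coupon per period c = face * coupon_rate / m = 2.750000
Periods per year m = 2; per-period yield y/m = 0.022000
Number of cashflows N = 4
Cashflows (t years, CF_t, discount factor 1/(1+y/m)^(m*t), PV):
  t = 0.5000: CF_t = 2.750000, DF = 0.978474, PV = 2.690802
  t = 1.0000: CF_t = 2.750000, DF = 0.957411, PV = 2.632879
  t = 1.5000: CF_t = 2.750000, DF = 0.936801, PV = 2.576203
  t = 2.0000: CF_t = 102.750000, DF = 0.916635, PV = 94.184242
Price P = sum_t PV_t = 102.084126
Convexity numerator sum_t t*(t + 1/m) * CF_t / (1+y/m)^(m*t + 2):
  t = 0.5000: term = 1.288101
  t = 1.0000: term = 3.781119
  t = 1.5000: term = 7.399451
  t = 2.0000: term = 450.864935
Convexity = (1/P) * sum = 463.333606 / 102.084126 = 4.538743

Answer: Convexity = 4.5387


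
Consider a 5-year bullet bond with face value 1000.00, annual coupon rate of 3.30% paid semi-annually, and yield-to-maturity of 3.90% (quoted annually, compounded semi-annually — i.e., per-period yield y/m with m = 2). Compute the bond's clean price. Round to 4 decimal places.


Answer: Price = 972.9816

Derivation:
Coupon per period c = face * coupon_rate / m = 16.500000
Periods per year m = 2; per-period yield y/m = 0.019500
Number of cashflows N = 10
Cashflows (t years, CF_t, discount factor 1/(1+y/m)^(m*t), PV):
  t = 0.5000: CF_t = 16.500000, DF = 0.980873, PV = 16.184404
  t = 1.0000: CF_t = 16.500000, DF = 0.962112, PV = 15.874845
  t = 1.5000: CF_t = 16.500000, DF = 0.943709, PV = 15.571206
  t = 2.0000: CF_t = 16.500000, DF = 0.925659, PV = 15.273375
  t = 2.5000: CF_t = 16.500000, DF = 0.907954, PV = 14.981241
  t = 3.0000: CF_t = 16.500000, DF = 0.890588, PV = 14.694695
  t = 3.5000: CF_t = 16.500000, DF = 0.873553, PV = 14.413629
  t = 4.0000: CF_t = 16.500000, DF = 0.856845, PV = 14.137939
  t = 4.5000: CF_t = 16.500000, DF = 0.840456, PV = 13.867522
  t = 5.0000: CF_t = 1016.500000, DF = 0.824380, PV = 837.982756
Price P = sum_t PV_t = 972.981612


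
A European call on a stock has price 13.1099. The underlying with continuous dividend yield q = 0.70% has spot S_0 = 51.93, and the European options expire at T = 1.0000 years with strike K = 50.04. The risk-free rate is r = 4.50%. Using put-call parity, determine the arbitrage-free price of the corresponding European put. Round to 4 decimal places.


Answer: Put price = 9.3803

Derivation:
Put-call parity: C - P = S_0 * exp(-qT) - K * exp(-rT).
S_0 * exp(-qT) = 51.9300 * 0.99302444 = 51.56775932
K * exp(-rT) = 50.0400 * 0.95599748 = 47.83811399
P = C - S*exp(-qT) + K*exp(-rT)
P = 13.1099 - 51.56775932 + 47.83811399 = 9.3803


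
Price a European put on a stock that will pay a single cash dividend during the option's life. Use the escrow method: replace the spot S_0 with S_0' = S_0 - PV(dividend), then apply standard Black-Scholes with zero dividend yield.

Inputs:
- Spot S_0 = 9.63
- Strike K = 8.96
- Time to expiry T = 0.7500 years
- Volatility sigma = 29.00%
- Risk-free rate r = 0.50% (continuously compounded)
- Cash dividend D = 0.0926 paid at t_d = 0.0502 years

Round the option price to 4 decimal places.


PV(D) = D * exp(-r * t_d) = 0.0926 * 0.99974903 = 0.09257676
S_0' = S_0 - PV(D) = 9.6300 - 0.09257676 = 9.53742324
d1 = (ln(S_0'/K) + (r + sigma^2/2)*T) / (sigma*sqrt(T)) = 0.38917637
d2 = d1 - sigma*sqrt(T) = 0.13802901
exp(-rT) = 0.99625702
N(-d1) = 0.34857284; N(-d2) = 0.44510875
P = K * exp(-rT) * N(-d2) - S_0' * N(-d1) = 8.9600 * 0.99625702 * 0.44510875 - 9.53742324 * 0.34857284 = 0.6488

Answer: Price = 0.6488


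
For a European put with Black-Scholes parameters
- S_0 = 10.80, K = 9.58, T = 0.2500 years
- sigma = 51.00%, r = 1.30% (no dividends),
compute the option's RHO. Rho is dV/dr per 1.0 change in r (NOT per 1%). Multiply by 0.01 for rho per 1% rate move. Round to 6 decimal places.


d1 = 0.6103178123; d2 = 0.3553178123
phi(d1) = 0.3311504586; exp(-qT) = 1.0000000000; exp(-rT) = 0.9967552755
N(-d2) = 0.3611757563
Rho = -K*T*exp(-rT)*N(-d2) = -9.5800 * 0.2500 * 0.9967552755 * 0.3611757563 = -0.862209

Answer: Rho = -0.862209


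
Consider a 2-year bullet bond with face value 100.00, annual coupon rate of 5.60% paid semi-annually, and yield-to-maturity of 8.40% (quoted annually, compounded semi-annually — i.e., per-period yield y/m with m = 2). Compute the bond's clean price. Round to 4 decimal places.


Answer: Price = 94.9420

Derivation:
Coupon per period c = face * coupon_rate / m = 2.800000
Periods per year m = 2; per-period yield y/m = 0.042000
Number of cashflows N = 4
Cashflows (t years, CF_t, discount factor 1/(1+y/m)^(m*t), PV):
  t = 0.5000: CF_t = 2.800000, DF = 0.959693, PV = 2.687140
  t = 1.0000: CF_t = 2.800000, DF = 0.921010, PV = 2.578829
  t = 1.5000: CF_t = 2.800000, DF = 0.883887, PV = 2.474884
  t = 2.0000: CF_t = 102.800000, DF = 0.848260, PV = 87.201155
Price P = sum_t PV_t = 94.942009


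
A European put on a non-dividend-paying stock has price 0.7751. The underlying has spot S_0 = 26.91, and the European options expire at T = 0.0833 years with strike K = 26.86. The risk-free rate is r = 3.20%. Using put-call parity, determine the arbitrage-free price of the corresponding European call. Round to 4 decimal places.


Answer: Call price = 0.8966

Derivation:
Put-call parity: C - P = S_0 * exp(-qT) - K * exp(-rT).
S_0 * exp(-qT) = 26.9100 * 1.00000000 = 26.91000000
K * exp(-rT) = 26.8600 * 0.99733795 = 26.78849733
C = P + S*exp(-qT) - K*exp(-rT)
C = 0.7751 + 26.91000000 - 26.78849733 = 0.8966


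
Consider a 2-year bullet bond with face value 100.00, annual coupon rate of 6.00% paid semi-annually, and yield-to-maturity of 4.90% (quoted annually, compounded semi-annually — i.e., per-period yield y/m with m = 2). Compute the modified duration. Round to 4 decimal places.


Answer: Modified duration = 1.8695

Derivation:
Coupon per period c = face * coupon_rate / m = 3.000000
Periods per year m = 2; per-period yield y/m = 0.024500
Number of cashflows N = 4
Cashflows (t years, CF_t, discount factor 1/(1+y/m)^(m*t), PV):
  t = 0.5000: CF_t = 3.000000, DF = 0.976086, PV = 2.928258
  t = 1.0000: CF_t = 3.000000, DF = 0.952744, PV = 2.858231
  t = 1.5000: CF_t = 3.000000, DF = 0.929960, PV = 2.789879
  t = 2.0000: CF_t = 103.000000, DF = 0.907721, PV = 93.495213
Price P = sum_t PV_t = 102.071580
First compute Macaulay numerator sum_t t * PV_t:
  t * PV_t at t = 0.5000: 1.464129
  t * PV_t at t = 1.0000: 2.858231
  t * PV_t at t = 1.5000: 4.184818
  t * PV_t at t = 2.0000: 186.990425
Macaulay duration D = 195.497604 / 102.071580 = 1.915299
Modified duration = D / (1 + y/m) = 1.915299 / (1 + 0.024500) = 1.869496


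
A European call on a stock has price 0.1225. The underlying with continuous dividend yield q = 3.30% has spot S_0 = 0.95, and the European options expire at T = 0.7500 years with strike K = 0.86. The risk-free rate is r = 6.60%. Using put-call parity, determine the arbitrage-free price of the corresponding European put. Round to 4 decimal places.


Put-call parity: C - P = S_0 * exp(-qT) - K * exp(-rT).
S_0 * exp(-qT) = 0.9500 * 0.97555377 = 0.92677608
K * exp(-rT) = 0.8600 * 0.95170516 = 0.81846644
P = C - S*exp(-qT) + K*exp(-rT)
P = 0.1225 - 0.92677608 + 0.81846644 = 0.0142

Answer: Put price = 0.0142


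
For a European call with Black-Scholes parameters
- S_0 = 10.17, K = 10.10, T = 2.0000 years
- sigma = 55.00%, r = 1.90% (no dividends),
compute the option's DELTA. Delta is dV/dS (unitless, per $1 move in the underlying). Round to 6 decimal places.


d1 = 0.4466430807; d2 = -0.3311743786
phi(d1) = 0.3610699566; exp(-qT) = 1.0000000000; exp(-rT) = 0.9627129409
N(d1) = 0.6724336075
Delta = exp(-qT) * N(d1) = 1.0000000000 * 0.6724336075 = 0.672434

Answer: Delta = 0.672434


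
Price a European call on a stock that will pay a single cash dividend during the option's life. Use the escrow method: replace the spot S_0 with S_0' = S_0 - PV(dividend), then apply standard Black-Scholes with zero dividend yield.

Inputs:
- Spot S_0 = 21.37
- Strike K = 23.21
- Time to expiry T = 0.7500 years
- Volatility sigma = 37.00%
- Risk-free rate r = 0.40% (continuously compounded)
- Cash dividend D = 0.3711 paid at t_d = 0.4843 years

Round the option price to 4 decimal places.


Answer: Price = 1.8656

Derivation:
PV(D) = D * exp(-r * t_d) = 0.3711 * 0.99806468 = 0.37038180
S_0' = S_0 - PV(D) = 21.3700 - 0.37038180 = 20.99961820
d1 = (ln(S_0'/K) + (r + sigma^2/2)*T) / (sigma*sqrt(T)) = -0.14275052
d2 = d1 - sigma*sqrt(T) = -0.46317992
exp(-rT) = 0.99700450
N(d1) = 0.44324361; N(d2) = 0.32161770
C = S_0' * N(d1) - K * exp(-rT) * N(d2) = 20.99961820 * 0.44324361 - 23.2100 * 0.99700450 * 0.32161770 = 1.8656


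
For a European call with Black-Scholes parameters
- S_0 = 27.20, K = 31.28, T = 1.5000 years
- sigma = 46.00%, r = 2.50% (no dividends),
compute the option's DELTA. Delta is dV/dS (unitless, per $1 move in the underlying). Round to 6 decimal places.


Answer: Delta = 0.539898

Derivation:
d1 = 0.1001771328; d2 = -0.4632055080
phi(d1) = 0.3969455100; exp(-qT) = 1.0000000000; exp(-rT) = 0.9631944177
N(d1) = 0.5398981500
Delta = exp(-qT) * N(d1) = 1.0000000000 * 0.5398981500 = 0.539898


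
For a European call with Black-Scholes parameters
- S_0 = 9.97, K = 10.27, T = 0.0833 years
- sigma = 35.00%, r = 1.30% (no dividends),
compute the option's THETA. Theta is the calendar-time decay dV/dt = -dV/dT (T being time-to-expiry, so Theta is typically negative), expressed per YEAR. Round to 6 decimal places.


Answer: Theta = -2.396784

Derivation:
d1 = -0.2322542426; d2 = -0.3332703304
phi(d1) = 0.3883262082; exp(-qT) = 1.0000000000; exp(-rT) = 0.9989176861
Theta = -S*exp(-qT)*phi(d1)*sigma/(2*sqrt(T)) - r*K*exp(-rT)*N(d2) + q*S*exp(-qT)*N(d1)
N(d1) = 0.4081702749; N(d2) = 0.3694651167; sqrt(T) = 0.2886173938
Term 1 = -9.9700 * 1.0000000000 * 0.3883262082 * 0.3500 / (2 * 0.2886173938) = -2.3475097701
Term 2 = -0.0130 * 10.2700 * 0.9989176861 * 0.3694651167 = -0.0492739001
Term 3 = 0 (no dividend yield, q = 0)
Theta = -2.3475097701 + (-0.0492739001) + (0.0000000000) = -2.396784


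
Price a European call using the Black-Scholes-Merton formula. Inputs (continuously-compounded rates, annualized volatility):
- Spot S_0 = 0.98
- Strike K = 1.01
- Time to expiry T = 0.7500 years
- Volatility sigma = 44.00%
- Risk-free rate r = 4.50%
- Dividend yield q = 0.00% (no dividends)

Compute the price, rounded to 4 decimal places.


d1 = (ln(S/K) + (r - q + 0.5*sigma^2) * T) / (sigma * sqrt(T)) = 0.19996517
d2 = d1 - sigma * sqrt(T) = -0.18108601
exp(-rT) = 0.96681318; exp(-qT) = 1.00000000
C = S_0 * exp(-qT) * N(d1) - K * exp(-rT) * N(d2)
N(d1) = 0.57924609; N(d2) = 0.42815003
C = 0.9800 * 1.00000000 * 0.57924609 - 1.0100 * 0.96681318 * 0.42815003 = 0.1496

Answer: Price = 0.1496


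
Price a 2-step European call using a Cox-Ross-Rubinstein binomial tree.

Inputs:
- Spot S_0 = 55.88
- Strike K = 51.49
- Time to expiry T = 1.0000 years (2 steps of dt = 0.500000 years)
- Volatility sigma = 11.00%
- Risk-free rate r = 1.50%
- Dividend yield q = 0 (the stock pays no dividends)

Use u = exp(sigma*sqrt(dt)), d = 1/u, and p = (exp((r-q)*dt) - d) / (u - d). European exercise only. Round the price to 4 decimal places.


dt = T/N = 0.500000
u = exp(sigma*sqrt(dt)) = 1.080887; d = 1/u = 0.925166
p = (exp((r-q)*dt) - d) / (u - d) = 0.528909
Discount per step: exp(-r*dt) = 0.992528
Stock lattice S(k, i) with i counting down-moves:
  k=0: S(0,0) = 55.8800
  k=1: S(1,0) = 60.4000; S(1,1) = 51.6983
  k=2: S(2,0) = 65.2855; S(2,1) = 55.8800; S(2,2) = 47.8295
Terminal payoffs V(N, i) = max(S_T - K, 0):
  V(2,0) = 13.795504; V(2,1) = 4.390000; V(2,2) = 0.000000
Backward induction: V(k, i) = exp(-r*dt) * [p * V(k+1, i) + (1-p) * V(k+1, i+1)].
  V(1,0) = exp(-r*dt) * [p*13.795504 + (1-p)*4.390000] = 9.294681
  V(1,1) = exp(-r*dt) * [p*4.390000 + (1-p)*0.000000] = 2.304560
  V(0,0) = exp(-r*dt) * [p*9.294681 + (1-p)*2.304560] = 5.956851

Answer: Price = V(0,0) = 5.9569


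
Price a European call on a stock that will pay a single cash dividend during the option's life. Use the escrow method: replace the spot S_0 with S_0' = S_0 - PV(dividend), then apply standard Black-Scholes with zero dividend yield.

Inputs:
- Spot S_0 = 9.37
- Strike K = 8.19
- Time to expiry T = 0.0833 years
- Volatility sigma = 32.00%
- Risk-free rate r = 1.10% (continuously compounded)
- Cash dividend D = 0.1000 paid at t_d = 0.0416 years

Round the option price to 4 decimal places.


PV(D) = D * exp(-r * t_d) = 0.1000 * 0.99954250 = 0.09995425
S_0' = S_0 - PV(D) = 9.3700 - 0.09995425 = 9.27004575
d1 = (ln(S_0'/K) + (r + sigma^2/2)*T) / (sigma*sqrt(T)) = 1.39734818
d2 = d1 - sigma*sqrt(T) = 1.30499062
exp(-rT) = 0.99908412
N(d1) = 0.91884555; N(d2) = 0.90405198
C = S_0' * N(d1) - K * exp(-rT) * N(d2) = 9.27004575 * 0.91884555 - 8.1900 * 0.99908412 * 0.90405198 = 1.1203

Answer: Price = 1.1203


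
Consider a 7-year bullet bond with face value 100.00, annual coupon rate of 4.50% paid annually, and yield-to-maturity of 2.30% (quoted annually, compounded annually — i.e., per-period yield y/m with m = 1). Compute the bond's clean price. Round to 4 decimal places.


Coupon per period c = face * coupon_rate / m = 4.500000
Periods per year m = 1; per-period yield y/m = 0.023000
Number of cashflows N = 7
Cashflows (t years, CF_t, discount factor 1/(1+y/m)^(m*t), PV):
  t = 1.0000: CF_t = 4.500000, DF = 0.977517, PV = 4.398827
  t = 2.0000: CF_t = 4.500000, DF = 0.955540, PV = 4.299929
  t = 3.0000: CF_t = 4.500000, DF = 0.934056, PV = 4.203254
  t = 4.0000: CF_t = 4.500000, DF = 0.913056, PV = 4.108752
  t = 5.0000: CF_t = 4.500000, DF = 0.892528, PV = 4.016376
  t = 6.0000: CF_t = 4.500000, DF = 0.872461, PV = 3.926076
  t = 7.0000: CF_t = 104.500000, DF = 0.852846, PV = 89.122396
Price P = sum_t PV_t = 114.075610

Answer: Price = 114.0756


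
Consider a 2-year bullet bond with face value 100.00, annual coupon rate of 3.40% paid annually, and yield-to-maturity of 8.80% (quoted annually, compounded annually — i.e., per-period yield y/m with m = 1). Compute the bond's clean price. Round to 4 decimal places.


Coupon per period c = face * coupon_rate / m = 3.400000
Periods per year m = 1; per-period yield y/m = 0.088000
Number of cashflows N = 2
Cashflows (t years, CF_t, discount factor 1/(1+y/m)^(m*t), PV):
  t = 1.0000: CF_t = 3.400000, DF = 0.919118, PV = 3.125000
  t = 2.0000: CF_t = 103.400000, DF = 0.844777, PV = 87.349968
Price P = sum_t PV_t = 90.474968

Answer: Price = 90.4750


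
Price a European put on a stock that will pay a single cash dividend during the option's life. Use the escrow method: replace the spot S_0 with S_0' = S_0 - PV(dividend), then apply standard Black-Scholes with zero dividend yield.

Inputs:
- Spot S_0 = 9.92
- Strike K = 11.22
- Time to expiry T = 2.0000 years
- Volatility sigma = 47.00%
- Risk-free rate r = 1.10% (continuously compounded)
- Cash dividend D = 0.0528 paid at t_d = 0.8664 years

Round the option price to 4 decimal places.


PV(D) = D * exp(-r * t_d) = 0.0528 * 0.99051487 = 0.05229919
S_0' = S_0 - PV(D) = 9.9200 - 0.05229919 = 9.86770081
d1 = (ln(S_0'/K) + (r + sigma^2/2)*T) / (sigma*sqrt(T)) = 0.17221658
d2 = d1 - sigma*sqrt(T) = -0.49246380
exp(-rT) = 0.97824024
N(-d1) = 0.43163363; N(-d2) = 0.68880425
P = K * exp(-rT) * N(-d2) - S_0' * N(-d1) = 11.2200 * 0.97824024 * 0.68880425 - 9.86770081 * 0.43163363 = 3.3010

Answer: Price = 3.3010


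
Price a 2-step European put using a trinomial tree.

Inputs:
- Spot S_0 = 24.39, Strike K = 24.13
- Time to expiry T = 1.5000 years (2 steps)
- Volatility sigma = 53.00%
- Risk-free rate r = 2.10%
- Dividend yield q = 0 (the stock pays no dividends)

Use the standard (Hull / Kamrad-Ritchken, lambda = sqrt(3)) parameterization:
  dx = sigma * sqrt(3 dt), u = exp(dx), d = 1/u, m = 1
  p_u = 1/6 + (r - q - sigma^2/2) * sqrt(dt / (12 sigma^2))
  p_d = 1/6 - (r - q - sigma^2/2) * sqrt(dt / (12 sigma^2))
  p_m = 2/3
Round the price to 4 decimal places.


Answer: Price = V(0,0) = 4.7022

Derivation:
dt = T/N = 0.750000; dx = sigma*sqrt(3*dt) = 0.795000
u = exp(dx) = 2.214441; d = 1/u = 0.451581
p_u = 0.110322, p_m = 0.666667, p_d = 0.223011
Discount per step: exp(-r*dt) = 0.984373
Stock lattice S(k, j) with j the centered position index:
  k=0: S(0,+0) = 24.3900
  k=1: S(1,-1) = 11.0141; S(1,+0) = 24.3900; S(1,+1) = 54.0102
  k=2: S(2,-2) = 4.9737; S(2,-1) = 11.0141; S(2,+0) = 24.3900; S(2,+1) = 54.0102; S(2,+2) = 119.6024
Terminal payoffs V(N, j) = max(K - S_T, 0):
  V(2,-2) = 19.156254; V(2,-1) = 13.115934; V(2,+0) = 0.000000; V(2,+1) = 0.000000; V(2,+2) = 0.000000
Backward induction: V(k, j) = exp(-r*dt) * [p_u * V(k+1, j+1) + p_m * V(k+1, j) + p_d * V(k+1, j-1)]
  V(1,-1) = exp(-r*dt) * [p_u*0.000000 + p_m*13.115934 + p_d*19.156254] = 12.812615
  V(1,+0) = exp(-r*dt) * [p_u*0.000000 + p_m*0.000000 + p_d*13.115934] = 2.879290
  V(1,+1) = exp(-r*dt) * [p_u*0.000000 + p_m*0.000000 + p_d*0.000000] = 0.000000
  V(0,+0) = exp(-r*dt) * [p_u*0.000000 + p_m*2.879290 + p_d*12.812615] = 4.702234


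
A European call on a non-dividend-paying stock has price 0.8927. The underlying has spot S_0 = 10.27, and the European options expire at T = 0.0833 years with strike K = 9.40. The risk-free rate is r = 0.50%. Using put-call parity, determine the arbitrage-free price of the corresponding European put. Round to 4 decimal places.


Answer: Put price = 0.0188

Derivation:
Put-call parity: C - P = S_0 * exp(-qT) - K * exp(-rT).
S_0 * exp(-qT) = 10.2700 * 1.00000000 = 10.27000000
K * exp(-rT) = 9.4000 * 0.99958359 = 9.39608572
P = C - S*exp(-qT) + K*exp(-rT)
P = 0.8927 - 10.27000000 + 9.39608572 = 0.0188


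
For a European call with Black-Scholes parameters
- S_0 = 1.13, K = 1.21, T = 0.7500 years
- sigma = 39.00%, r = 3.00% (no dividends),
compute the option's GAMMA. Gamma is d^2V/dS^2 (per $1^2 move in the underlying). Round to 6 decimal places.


d1 = 0.0329675090; d2 = -0.3047823985
phi(d1) = 0.3987255428; exp(-qT) = 1.0000000000; exp(-rT) = 0.9777512372
Gamma = exp(-qT) * phi(d1) / (S * sigma * sqrt(T)) = 1.0000000000 * 0.3987255428 / (1.1300 * 0.3900 * 0.8660254038) = 1.044721

Answer: Gamma = 1.044721


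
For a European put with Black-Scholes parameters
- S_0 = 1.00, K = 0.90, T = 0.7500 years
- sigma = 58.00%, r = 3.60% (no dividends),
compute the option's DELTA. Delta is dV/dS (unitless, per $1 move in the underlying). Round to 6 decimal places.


d1 = 0.5146590200; d2 = 0.0123642858
phi(d1) = 0.3494567453; exp(-qT) = 1.0000000000; exp(-rT) = 0.9733612415
N(-d1) = 0.3033956573
Delta = -exp(-qT) * N(-d1) = -1.0000000000 * 0.3033956573 = -0.303396

Answer: Delta = -0.303396


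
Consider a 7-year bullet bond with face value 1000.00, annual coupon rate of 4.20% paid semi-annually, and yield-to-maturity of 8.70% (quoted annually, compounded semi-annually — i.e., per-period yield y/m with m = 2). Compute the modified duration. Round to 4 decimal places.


Answer: Modified duration = 5.7357

Derivation:
Coupon per period c = face * coupon_rate / m = 21.000000
Periods per year m = 2; per-period yield y/m = 0.043500
Number of cashflows N = 14
Cashflows (t years, CF_t, discount factor 1/(1+y/m)^(m*t), PV):
  t = 0.5000: CF_t = 21.000000, DF = 0.958313, PV = 20.124581
  t = 1.0000: CF_t = 21.000000, DF = 0.918365, PV = 19.285655
  t = 1.5000: CF_t = 21.000000, DF = 0.880081, PV = 18.481701
  t = 2.0000: CF_t = 21.000000, DF = 0.843393, PV = 17.711261
  t = 2.5000: CF_t = 21.000000, DF = 0.808235, PV = 16.972938
  t = 3.0000: CF_t = 21.000000, DF = 0.774543, PV = 16.265393
  t = 3.5000: CF_t = 21.000000, DF = 0.742254, PV = 15.587344
  t = 4.0000: CF_t = 21.000000, DF = 0.711312, PV = 14.937560
  t = 4.5000: CF_t = 21.000000, DF = 0.681660, PV = 14.314864
  t = 5.0000: CF_t = 21.000000, DF = 0.653244, PV = 13.718125
  t = 5.5000: CF_t = 21.000000, DF = 0.626013, PV = 13.146263
  t = 6.0000: CF_t = 21.000000, DF = 0.599916, PV = 12.598239
  t = 6.5000: CF_t = 21.000000, DF = 0.574908, PV = 12.073061
  t = 7.0000: CF_t = 1021.000000, DF = 0.550942, PV = 562.511486
Price P = sum_t PV_t = 767.728471
First compute Macaulay numerator sum_t t * PV_t:
  t * PV_t at t = 0.5000: 10.062290
  t * PV_t at t = 1.0000: 19.285655
  t * PV_t at t = 1.5000: 27.722551
  t * PV_t at t = 2.0000: 35.422522
  t * PV_t at t = 2.5000: 42.432345
  t * PV_t at t = 3.0000: 48.796180
  t * PV_t at t = 3.5000: 54.555704
  t * PV_t at t = 4.0000: 59.750241
  t * PV_t at t = 4.5000: 64.416886
  t * PV_t at t = 5.0000: 68.590626
  t * PV_t at t = 5.5000: 72.304445
  t * PV_t at t = 6.0000: 75.589436
  t * PV_t at t = 6.5000: 78.474898
  t * PV_t at t = 7.0000: 3937.580399
Macaulay duration D = 4594.984178 / 767.728471 = 5.985168
Modified duration = D / (1 + y/m) = 5.985168 / (1 + 0.043500) = 5.735667


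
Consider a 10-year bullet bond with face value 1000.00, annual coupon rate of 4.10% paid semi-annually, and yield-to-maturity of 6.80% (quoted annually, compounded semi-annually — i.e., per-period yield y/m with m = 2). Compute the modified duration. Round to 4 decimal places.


Answer: Modified duration = 7.8017

Derivation:
Coupon per period c = face * coupon_rate / m = 20.500000
Periods per year m = 2; per-period yield y/m = 0.034000
Number of cashflows N = 20
Cashflows (t years, CF_t, discount factor 1/(1+y/m)^(m*t), PV):
  t = 0.5000: CF_t = 20.500000, DF = 0.967118, PV = 19.825919
  t = 1.0000: CF_t = 20.500000, DF = 0.935317, PV = 19.174003
  t = 1.5000: CF_t = 20.500000, DF = 0.904562, PV = 18.543523
  t = 2.0000: CF_t = 20.500000, DF = 0.874818, PV = 17.933775
  t = 2.5000: CF_t = 20.500000, DF = 0.846052, PV = 17.344076
  t = 3.0000: CF_t = 20.500000, DF = 0.818233, PV = 16.773768
  t = 3.5000: CF_t = 20.500000, DF = 0.791327, PV = 16.222213
  t = 4.0000: CF_t = 20.500000, DF = 0.765307, PV = 15.688794
  t = 4.5000: CF_t = 20.500000, DF = 0.740142, PV = 15.172915
  t = 5.0000: CF_t = 20.500000, DF = 0.715805, PV = 14.673999
  t = 5.5000: CF_t = 20.500000, DF = 0.692268, PV = 14.191488
  t = 6.0000: CF_t = 20.500000, DF = 0.669505, PV = 13.724843
  t = 6.5000: CF_t = 20.500000, DF = 0.647490, PV = 13.273543
  t = 7.0000: CF_t = 20.500000, DF = 0.626199, PV = 12.837082
  t = 7.5000: CF_t = 20.500000, DF = 0.605608, PV = 12.414973
  t = 8.0000: CF_t = 20.500000, DF = 0.585695, PV = 12.006744
  t = 8.5000: CF_t = 20.500000, DF = 0.566436, PV = 11.611938
  t = 9.0000: CF_t = 20.500000, DF = 0.547810, PV = 11.230114
  t = 9.5000: CF_t = 20.500000, DF = 0.529797, PV = 10.860845
  t = 10.0000: CF_t = 1020.500000, DF = 0.512377, PV = 522.880245
Price P = sum_t PV_t = 806.384797
First compute Macaulay numerator sum_t t * PV_t:
  t * PV_t at t = 0.5000: 9.912959
  t * PV_t at t = 1.0000: 19.174003
  t * PV_t at t = 1.5000: 27.815284
  t * PV_t at t = 2.0000: 35.867549
  t * PV_t at t = 2.5000: 43.360190
  t * PV_t at t = 3.0000: 50.321304
  t * PV_t at t = 3.5000: 56.777744
  t * PV_t at t = 4.0000: 62.755175
  t * PV_t at t = 4.5000: 68.278116
  t * PV_t at t = 5.0000: 73.369993
  t * PV_t at t = 5.5000: 78.053184
  t * PV_t at t = 6.0000: 82.349060
  t * PV_t at t = 6.5000: 86.278029
  t * PV_t at t = 7.0000: 89.859575
  t * PV_t at t = 7.5000: 93.112298
  t * PV_t at t = 8.0000: 96.053950
  t * PV_t at t = 8.5000: 98.701472
  t * PV_t at t = 9.0000: 101.071026
  t * PV_t at t = 9.5000: 103.178030
  t * PV_t at t = 10.0000: 5228.802449
Macaulay duration D = 6505.091387 / 806.384797 = 8.066982
Modified duration = D / (1 + y/m) = 8.066982 / (1 + 0.034000) = 7.801723


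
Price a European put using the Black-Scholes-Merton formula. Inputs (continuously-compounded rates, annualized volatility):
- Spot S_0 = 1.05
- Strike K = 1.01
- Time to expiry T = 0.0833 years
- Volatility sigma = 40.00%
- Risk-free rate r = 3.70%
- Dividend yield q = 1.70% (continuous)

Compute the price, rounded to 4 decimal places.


Answer: Price = 0.0294

Derivation:
d1 = (ln(S/K) + (r - q + 0.5*sigma^2) * T) / (sigma * sqrt(T)) = 0.40858446
d2 = d1 - sigma * sqrt(T) = 0.29313751
exp(-rT) = 0.99692264; exp(-qT) = 0.99858490
P = K * exp(-rT) * N(-d2) - S_0 * exp(-qT) * N(-d1)
N(-d1) = 0.34142232; N(-d2) = 0.38470852
P = 1.0100 * 0.99692264 * 0.38470852 - 1.0500 * 0.99858490 * 0.34142232 = 0.0294
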